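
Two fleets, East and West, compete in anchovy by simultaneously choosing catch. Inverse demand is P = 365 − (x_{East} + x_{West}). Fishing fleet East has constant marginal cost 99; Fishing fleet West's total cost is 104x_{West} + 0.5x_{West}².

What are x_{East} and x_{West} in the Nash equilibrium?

107.4, 51.2

Fishing fleet East's profit: π = x_{East}(365 − (x_{East} + x_{West})) − 99x_{East}.
∂π/∂x_{East} = 266 − 2x_{East} − x_{West} = 0, so x_{East} = 133 − 0.5x_{West}.
For West: ∂π/∂x_{West} = 261 − 3x_{West} − x_{East} = 0 ⇒ x_{West} = 87 − (1/3)x_{East}.
Plugging x_{West} into East's best response: x_{East} = 133 − 0.5(87 − (1/3)x_{East}) ⇒ (5/6)x_{East} = 89.5, so x_{East} = 107.4.
Then x_{West} = 87 − (1/3)·107.4 = 51.2.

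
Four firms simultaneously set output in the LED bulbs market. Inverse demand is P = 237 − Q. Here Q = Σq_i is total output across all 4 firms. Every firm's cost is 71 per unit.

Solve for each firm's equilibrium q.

A representative firm's profit is π_i = q_i(237 − Q) − 71q_i, with Q = q_i + Σ_{j≠i} q_j.
First-order condition: 166 − 2q_i − Σ_{j≠i} q_j = 0.
Imposing symmetry (q_j = q for all j) turns Σ_{j≠i} q_j into 3q, so 166 = 5q and q = 33.2.

33.2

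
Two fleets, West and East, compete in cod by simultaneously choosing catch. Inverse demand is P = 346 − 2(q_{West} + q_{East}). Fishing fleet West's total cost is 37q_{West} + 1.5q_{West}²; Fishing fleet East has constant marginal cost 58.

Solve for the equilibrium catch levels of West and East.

27.5, 58.25

Fishing fleet West's profit: π = q_{West}(346 − 2(q_{West} + q_{East})) − 37q_{West} − 1.5q_{West}².
∂π/∂q_{West} = 309 − 7q_{West} − 2q_{East} = 0, so q_{West} = 309/7 − (2/7)q_{East}.
For East: ∂π/∂q_{East} = 288 − 4q_{East} − 2q_{West} = 0 ⇒ q_{East} = 72 − 0.5q_{West}.
Solving the two reaction functions simultaneously: (1 − (−2/7)(−0.5))q_{West} = 309/7 − (2/7)·72, so (6/7)q_{West} = 165/7 and q_{West} = 27.5.
Then q_{East} = 72 − 0.5·27.5 = 58.25.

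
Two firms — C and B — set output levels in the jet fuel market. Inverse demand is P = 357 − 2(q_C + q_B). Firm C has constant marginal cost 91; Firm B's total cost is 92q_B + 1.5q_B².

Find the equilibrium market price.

Firm C's profit: π = q_C(357 − 2(q_C + q_B)) − 91q_C.
∂π/∂q_C = 266 − 4q_C − 2q_B = 0, so q_C = 66.5 − 0.5q_B.
For B: ∂π/∂q_B = 265 − 7q_B − 2q_C = 0 ⇒ q_B = 265/7 − (2/7)q_C.
Substituting the second reaction function into the first: q_C = 66.5 − 0.5(265/7 − (2/7)q_C), which gives (6/7)q_C = 333/7 ⇒ q_C = 55.5.
Then q_B = 265/7 − (2/7)·55.5 = 22.
Equilibrium price: P = 357 − 2·77.5 = 202.

202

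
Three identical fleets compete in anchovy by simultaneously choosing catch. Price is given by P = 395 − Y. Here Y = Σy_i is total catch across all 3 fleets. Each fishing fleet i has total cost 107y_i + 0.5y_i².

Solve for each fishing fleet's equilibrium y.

57.6

A representative fishing fleet's profit is π_i = y_i(395 − Y) − 107y_i − 0.5y_i², with Y = y_i + Σ_{j≠i} y_j.
First-order condition: 288 − 3y_i − Σ_{j≠i} y_j = 0.
Imposing symmetry (y_j = y for all j) turns Σ_{j≠i} y_j into 2y, so 288 = 5y and y = 57.6.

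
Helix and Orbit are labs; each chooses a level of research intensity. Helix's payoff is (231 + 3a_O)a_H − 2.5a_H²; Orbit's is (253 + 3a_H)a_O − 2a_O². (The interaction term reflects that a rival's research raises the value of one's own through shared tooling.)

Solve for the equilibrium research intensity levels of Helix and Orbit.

Expanding Helix's payoff: 231a_H + 3a_Oa_H − 2.5a_H².
∂π/∂a_H = 231 + 3a_O − 5a_H = 0, so a_H = 46.2 + 0.6a_O.
Likewise for Orbit: a_O = 63.25 + 0.75a_H.
Solving the two reaction functions simultaneously: (1 − (0.6)(0.75))a_H = 46.2 + 0.6·63.25, so 0.55a_H = 84.15 and a_H = 153.
Then a_O = 63.25 + 0.75·153 = 178.

153, 178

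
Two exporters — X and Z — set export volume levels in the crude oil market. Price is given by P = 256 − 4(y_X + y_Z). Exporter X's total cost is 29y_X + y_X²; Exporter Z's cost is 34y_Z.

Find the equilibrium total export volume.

Exporter X's profit: π = y_X(256 − 4(y_X + y_Z)) − 29y_X − y_X².
∂π/∂y_X = 227 − 10y_X − 4y_Z = 0, so y_X = 22.7 − 0.4y_Z.
For Z: ∂π/∂y_Z = 222 − 8y_Z − 4y_X = 0 ⇒ y_Z = 27.75 − 0.5y_X.
Substituting the second reaction function into the first: y_X = 22.7 − 0.4(27.75 − 0.5y_X), which gives 0.8y_X = 11.6 ⇒ y_X = 14.5.
Then y_Z = 27.75 − 0.5·14.5 = 20.5.
Total export volume: 14.5 + 20.5 = 35.

35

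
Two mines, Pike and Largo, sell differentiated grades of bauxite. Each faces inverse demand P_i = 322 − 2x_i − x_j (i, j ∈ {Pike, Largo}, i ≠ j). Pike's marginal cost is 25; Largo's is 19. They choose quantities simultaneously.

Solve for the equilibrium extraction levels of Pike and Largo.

59, 61

Mine Pike's profit: π = x_{Pike}(322 − 2x_{Pike} − x_{Largo}) − 25x_{Pike}.
∂π/∂x_{Pike} = 297 − 4x_{Pike} − x_{Largo} = 0 ⇒ x_{Pike} = 74.25 − 0.25x_{Largo}.
Similarly x_{Largo} = 75.75 − 0.25x_{Pike}.
Substituting the second reaction function into the first: x_{Pike} = 74.25 − 0.25(75.75 − 0.25x_{Pike}), which gives 0.9375x_{Pike} = 55.3125 ⇒ x_{Pike} = 59.
Then x_{Largo} = 75.75 − 0.25·59 = 61.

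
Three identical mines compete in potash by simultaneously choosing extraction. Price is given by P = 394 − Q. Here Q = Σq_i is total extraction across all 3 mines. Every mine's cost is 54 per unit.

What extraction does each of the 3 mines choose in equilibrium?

A representative mine's profit is π_i = q_i(394 − Q) − 54q_i, with Q = q_i + Σ_{j≠i} q_j.
First-order condition: 340 − 2q_i − Σ_{j≠i} q_j = 0.
Imposing symmetry (q_j = q for all j) turns Σ_{j≠i} q_j into 2q, so 340 = 4q and q = 85.

85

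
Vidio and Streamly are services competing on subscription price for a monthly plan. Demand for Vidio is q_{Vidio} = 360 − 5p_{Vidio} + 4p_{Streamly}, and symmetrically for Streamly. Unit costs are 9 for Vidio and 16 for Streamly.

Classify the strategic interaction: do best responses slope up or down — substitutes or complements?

strategic complements

Vidio's profit: π = (p_{Vidio} − 9)(360 − 5p_{Vidio} + 4p_{Streamly}).
∂π/∂p_{Vidio} = 405 − 10p_{Vidio} + 4p_{Streamly} = 0 ⇒ p_{Vidio} = 40.5 + 0.4p_{Streamly}.
The best-response slope dp_{Vidio}/dp_{Streamly} = 0.4 > 0: the reaction function is upward-sloping, so the choices are strategic complements.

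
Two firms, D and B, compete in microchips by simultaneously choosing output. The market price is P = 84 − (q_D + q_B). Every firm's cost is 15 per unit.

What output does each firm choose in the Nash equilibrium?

Firm D's profit: π = q_D(84 − (q_D + q_B)) − 15q_D.
∂π/∂q_D = 69 − 2q_D − q_B = 0, so q_D = 34.5 − 0.5q_B.
By symmetry q_B = q_D; substituting into the reaction function, 1.5q_D = 34.5 and q_D = 23.

23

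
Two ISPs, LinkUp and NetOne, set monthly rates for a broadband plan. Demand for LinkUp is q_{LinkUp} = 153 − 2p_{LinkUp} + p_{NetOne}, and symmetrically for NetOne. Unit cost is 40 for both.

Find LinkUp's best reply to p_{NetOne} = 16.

62.25

LinkUp's profit: π = (p_{LinkUp} − 40)(153 − 2p_{LinkUp} + p_{NetOne}).
∂π/∂p_{LinkUp} = 233 − 4p_{LinkUp} + p_{NetOne} = 0 ⇒ p_{LinkUp} = 58.25 + 0.25p_{NetOne}.
At p_{NetOne} = 16: p_{LinkUp} = 58.25 + 0.25·16 = 62.25.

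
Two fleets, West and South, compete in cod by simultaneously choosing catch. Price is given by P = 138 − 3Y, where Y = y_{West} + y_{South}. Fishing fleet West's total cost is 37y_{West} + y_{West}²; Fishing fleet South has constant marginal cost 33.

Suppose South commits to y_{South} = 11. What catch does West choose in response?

Fishing fleet West's profit: π = y_{West}(138 − 3(y_{West} + y_{South})) − 37y_{West} − y_{West}².
∂π/∂y_{West} = 101 − 8y_{West} − 3y_{South} = 0, so y_{West} = 12.625 − 0.375y_{South}.
At y_{South} = 11: y_{West} = 12.625 − 0.375·11 = 8.5.

8.5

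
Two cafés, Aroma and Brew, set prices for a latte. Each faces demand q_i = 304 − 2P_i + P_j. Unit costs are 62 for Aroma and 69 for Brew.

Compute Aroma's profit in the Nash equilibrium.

Aroma's profit: π = (P_{Aroma} − 62)(304 − 2P_{Aroma} + P_{Brew}).
∂π/∂P_{Aroma} = 428 − 4P_{Aroma} + P_{Brew} = 0 ⇒ P_{Aroma} = 107 + 0.25P_{Brew}.
Similarly P_{Brew} = 110.5 + 0.25P_{Aroma}.
Solving the two reaction functions simultaneously: (1 − (0.25)(0.25))P_{Aroma} = 107 + 0.25·110.5, so 0.9375P_{Aroma} = 134.625 and P_{Aroma} = 143.6.
Then P_{Brew} = 110.5 + 0.25·143.6 = 146.4.
q_{Aroma} = 304 − 2·143.6 + 146.4 = 163.2.
Profit = (143.6 − 62)·163.2 = 13317.12.

13317.12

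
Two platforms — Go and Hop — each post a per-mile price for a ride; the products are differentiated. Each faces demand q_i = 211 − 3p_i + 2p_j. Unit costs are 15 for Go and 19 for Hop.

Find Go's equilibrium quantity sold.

Go's profit: π = (p_{Go} − 15)(211 − 3p_{Go} + 2p_{Hop}).
∂π/∂p_{Go} = 256 − 6p_{Go} + 2p_{Hop} = 0 ⇒ p_{Go} = 128/3 + (1/3)p_{Hop}.
Similarly p_{Hop} = 134/3 + (1/3)p_{Go}.
Solving the two reaction functions simultaneously: (1 − (1/3)(1/3))p_{Go} = 128/3 + (1/3)·(134/3), so (8/9)p_{Go} = 518/9 and p_{Go} = 64.75.
Then p_{Hop} = 134/3 + (1/3)·64.75 = 66.25.
q_{Go} = 211 − 3·64.75 + 2·66.25 = 149.25.

149.25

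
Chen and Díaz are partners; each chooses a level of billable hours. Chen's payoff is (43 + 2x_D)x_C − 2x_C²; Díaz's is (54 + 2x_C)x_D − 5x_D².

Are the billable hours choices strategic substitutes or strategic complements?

strategic complements

Expanding Chen's payoff: 43x_C + 2x_Dx_C − 2x_C².
∂π/∂x_C = 43 + 2x_D − 4x_C = 0, so x_C = 10.75 + 0.5x_D.
The best-response slope dx_C/dx_D = 0.5 > 0: the reaction function is upward-sloping, so the choices are strategic complements.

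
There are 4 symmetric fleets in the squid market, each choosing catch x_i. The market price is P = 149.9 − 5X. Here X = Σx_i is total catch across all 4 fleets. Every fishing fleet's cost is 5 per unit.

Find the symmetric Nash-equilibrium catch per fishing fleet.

5.796

A representative fishing fleet's profit is π_i = x_i(149.9 − 5X) − 5x_i, with X = x_i + Σ_{j≠i} x_j.
First-order condition: 144.9 − 10x_i − 5Σ_{j≠i} x_j = 0.
Imposing symmetry (x_j = x for all j) turns Σ_{j≠i} x_j into 3x, so 144.9 = 25x and x = 5.796.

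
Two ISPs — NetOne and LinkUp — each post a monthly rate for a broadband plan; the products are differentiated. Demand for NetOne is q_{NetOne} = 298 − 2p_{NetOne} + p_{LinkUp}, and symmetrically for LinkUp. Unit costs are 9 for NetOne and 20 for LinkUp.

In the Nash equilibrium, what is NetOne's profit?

19129.68

NetOne's profit: π = (p_{NetOne} − 9)(298 − 2p_{NetOne} + p_{LinkUp}).
∂π/∂p_{NetOne} = 316 − 4p_{NetOne} + p_{LinkUp} = 0 ⇒ p_{NetOne} = 79 + 0.25p_{LinkUp}.
Similarly p_{LinkUp} = 84.5 + 0.25p_{NetOne}.
Solving the two reaction functions simultaneously: (1 − (0.25)(0.25))p_{NetOne} = 79 + 0.25·84.5, so 0.9375p_{NetOne} = 100.125 and p_{NetOne} = 106.8.
Then p_{LinkUp} = 84.5 + 0.25·106.8 = 111.2.
q_{NetOne} = 298 − 2·106.8 + 111.2 = 195.6.
Profit = (106.8 − 9)·195.6 = 19129.68.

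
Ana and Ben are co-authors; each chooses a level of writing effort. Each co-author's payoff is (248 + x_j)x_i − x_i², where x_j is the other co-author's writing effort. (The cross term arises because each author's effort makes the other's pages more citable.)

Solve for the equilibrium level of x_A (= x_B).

Ana's payoff is (248 + x_B)x_A − x_A².
∂π/∂x_A = 248 + x_B − 2x_A = 0, so x_A = 124 + 0.5x_B.
By symmetry x_B = x_A; substituting into the reaction function, 0.5x_A = 124 and x_A = 248.

248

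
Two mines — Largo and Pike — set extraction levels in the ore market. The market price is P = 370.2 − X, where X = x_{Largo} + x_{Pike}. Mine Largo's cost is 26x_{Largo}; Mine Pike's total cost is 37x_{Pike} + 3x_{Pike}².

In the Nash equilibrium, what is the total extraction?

Mine Largo's profit: π = x_{Largo}(370.2 − (x_{Largo} + x_{Pike})) − 26x_{Largo}.
∂π/∂x_{Largo} = 344.2 − 2x_{Largo} − x_{Pike} = 0, so x_{Largo} = 172.1 − 0.5x_{Pike}.
For Pike: ∂π/∂x_{Pike} = 333.2 − 8x_{Pike} − x_{Largo} = 0 ⇒ x_{Pike} = 41.65 − 0.125x_{Largo}.
Plugging x_{Pike} into Largo's best response: x_{Largo} = 172.1 − 0.5(41.65 − 0.125x_{Largo}) ⇒ 0.9375x_{Largo} = 151.275, so x_{Largo} = 161.36.
Then x_{Pike} = 41.65 − 0.125·161.36 = 21.48.
Total extraction: 161.36 + 21.48 = 182.84.

182.84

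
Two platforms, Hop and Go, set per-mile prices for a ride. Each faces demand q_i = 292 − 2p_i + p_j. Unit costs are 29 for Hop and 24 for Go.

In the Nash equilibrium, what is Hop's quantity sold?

174

Hop's profit: π = (p_{Hop} − 29)(292 − 2p_{Hop} + p_{Go}).
∂π/∂p_{Hop} = 350 − 4p_{Hop} + p_{Go} = 0 ⇒ p_{Hop} = 87.5 + 0.25p_{Go}.
Similarly p_{Go} = 85 + 0.25p_{Hop}.
Plugging p_{Go} into Hop's best response: p_{Hop} = 87.5 + 0.25(85 + 0.25p_{Hop}) ⇒ 0.9375p_{Hop} = 108.75, so p_{Hop} = 116.
Then p_{Go} = 85 + 0.25·116 = 114.
q_{Hop} = 292 − 2·116 + 114 = 174.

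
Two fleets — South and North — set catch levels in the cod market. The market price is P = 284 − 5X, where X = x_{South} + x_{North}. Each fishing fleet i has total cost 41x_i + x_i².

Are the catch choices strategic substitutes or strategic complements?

Fishing fleet South's profit: π = x_{South}(284 − 5(x_{South} + x_{North})) − 41x_{South} − x_{South}².
∂π/∂x_{South} = 243 − 12x_{South} − 5x_{North} = 0, so x_{South} = 20.25 − (5/12)x_{North}.
The best-response slope dx_{South}/dx_{North} = −5/12 < 0: the reaction function is downward-sloping, so the choices are strategic substitutes.

strategic substitutes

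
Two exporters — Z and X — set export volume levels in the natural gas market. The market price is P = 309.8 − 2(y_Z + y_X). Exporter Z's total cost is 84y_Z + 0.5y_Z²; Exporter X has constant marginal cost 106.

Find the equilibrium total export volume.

Exporter Z's profit: π = y_Z(309.8 − 2(y_Z + y_X)) − 84y_Z − 0.5y_Z².
∂π/∂y_Z = 225.8 − 5y_Z − 2y_X = 0, so y_Z = 45.16 − 0.4y_X.
For X: ∂π/∂y_X = 203.8 − 4y_X − 2y_Z = 0 ⇒ y_X = 50.95 − 0.5y_Z.
Substituting the second reaction function into the first: y_Z = 45.16 − 0.4(50.95 − 0.5y_Z), which gives 0.8y_Z = 24.78 ⇒ y_Z = 30.975.
Then y_X = 50.95 − 0.5·30.975 = 35.4625.
Total export volume: 30.975 + 35.4625 = 66.4375.

66.4375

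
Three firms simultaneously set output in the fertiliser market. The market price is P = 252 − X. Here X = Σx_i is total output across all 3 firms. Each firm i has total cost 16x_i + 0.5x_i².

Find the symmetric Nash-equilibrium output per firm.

47.2

A representative firm's profit is π_i = x_i(252 − X) − 16x_i − 0.5x_i², with X = x_i + Σ_{j≠i} x_j.
First-order condition: 236 − 3x_i − Σ_{j≠i} x_j = 0.
With identical firms, set every x_j = x: then 236 − 3x − 2x = 0, i.e. x = 236/5 = 47.2.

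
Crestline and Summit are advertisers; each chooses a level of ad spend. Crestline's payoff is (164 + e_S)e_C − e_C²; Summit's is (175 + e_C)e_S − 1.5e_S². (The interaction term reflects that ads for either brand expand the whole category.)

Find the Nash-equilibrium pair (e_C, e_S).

133.4, 102.8

Expanding Crestline's payoff: 164e_C + e_Se_C − e_C².
∂π/∂e_C = 164 + e_S − 2e_C = 0, so e_C = 82 + 0.5e_S.
Likewise for Summit: e_S = 175/3 + (1/3)e_C.
Solving the two reaction functions simultaneously: (1 − (0.5)(1/3))e_C = 82 + 0.5·(175/3), so (5/6)e_C = 667/6 and e_C = 133.4.
Then e_S = 175/3 + (1/3)·133.4 = 102.8.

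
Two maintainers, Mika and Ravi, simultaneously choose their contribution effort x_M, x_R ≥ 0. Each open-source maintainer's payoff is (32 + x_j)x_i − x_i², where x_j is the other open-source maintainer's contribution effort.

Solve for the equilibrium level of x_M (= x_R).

32

Mika's payoff is (32 + x_R)x_M − x_M².
∂π/∂x_M = 32 + x_R − 2x_M = 0, so x_M = 16 + 0.5x_R.
By symmetry x_R = x_M; substituting into the reaction function, 0.5x_M = 16 and x_M = 32.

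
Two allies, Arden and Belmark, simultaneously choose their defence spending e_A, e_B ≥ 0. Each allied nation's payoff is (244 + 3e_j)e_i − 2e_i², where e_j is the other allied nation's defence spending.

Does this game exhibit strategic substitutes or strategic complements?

Arden's payoff is (244 + 3e_B)e_A − 2e_A².
∂π/∂e_A = 244 + 3e_B − 4e_A = 0, so e_A = 61 + 0.75e_B.
The best-response slope de_A/de_B = 0.75 > 0: the reaction function is upward-sloping, so the choices are strategic complements.

strategic complements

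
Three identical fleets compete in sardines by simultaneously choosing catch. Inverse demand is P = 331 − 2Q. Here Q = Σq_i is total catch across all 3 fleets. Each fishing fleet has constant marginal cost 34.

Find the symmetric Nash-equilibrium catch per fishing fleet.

37.125

A representative fishing fleet's profit is π_i = q_i(331 − 2Q) − 34q_i, with Q = q_i + Σ_{j≠i} q_j.
First-order condition: 297 − 4q_i − 2Σ_{j≠i} q_j = 0.
With identical fishing fleets, set every q_j = q: then 297 − 4q − 4q = 0, i.e. q = 297/8 = 37.125.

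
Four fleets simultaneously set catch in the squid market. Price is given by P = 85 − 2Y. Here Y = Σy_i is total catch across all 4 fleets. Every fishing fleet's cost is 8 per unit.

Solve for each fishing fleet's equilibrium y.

A representative fishing fleet's profit is π_i = y_i(85 − 2Y) − 8y_i, with Y = y_i + Σ_{j≠i} y_j.
First-order condition: 77 − 4y_i − 2Σ_{j≠i} y_j = 0.
With identical fishing fleets, set every y_j = y: then 77 − 4y − 6y = 0, i.e. y = 77/10 = 7.7.

7.7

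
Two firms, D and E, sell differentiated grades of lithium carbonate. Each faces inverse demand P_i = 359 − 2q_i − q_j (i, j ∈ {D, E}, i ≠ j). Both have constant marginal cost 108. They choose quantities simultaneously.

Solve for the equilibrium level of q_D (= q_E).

50.2

Firm D's profit: π = q_D(359 − 2q_D − q_E) − 108q_D.
∂π/∂q_D = 251 − 4q_D − q_E = 0 ⇒ q_D = 62.75 − 0.25q_E.
The game is symmetric, so in equilibrium q_E = q_D: the reaction function gives 1.25q_D = 62.75, hence q_D = 50.2.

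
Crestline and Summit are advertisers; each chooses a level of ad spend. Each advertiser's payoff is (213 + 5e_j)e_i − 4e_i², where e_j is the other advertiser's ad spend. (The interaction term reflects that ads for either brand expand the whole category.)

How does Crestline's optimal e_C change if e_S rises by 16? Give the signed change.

10

Crestline's payoff is (213 + 5e_S)e_C − 4e_C².
∂π/∂e_C = 213 + 5e_S − 8e_C = 0, so e_C = 26.625 + 0.625e_S.
The reaction-function slope is 0.625, so a 16-unit rise in e_S moves e_C by 0.625 × 16 = 10. Crestline's best response rises — the actions are strategic complements.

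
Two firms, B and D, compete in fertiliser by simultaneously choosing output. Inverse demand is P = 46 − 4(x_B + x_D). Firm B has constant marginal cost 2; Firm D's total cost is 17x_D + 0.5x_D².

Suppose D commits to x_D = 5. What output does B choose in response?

3

Firm B's profit: π = x_B(46 − 4(x_B + x_D)) − 2x_B.
∂π/∂x_B = 44 − 8x_B − 4x_D = 0, so x_B = 5.5 − 0.5x_D.
At x_D = 5: x_B = 5.5 − 0.5·5 = 3.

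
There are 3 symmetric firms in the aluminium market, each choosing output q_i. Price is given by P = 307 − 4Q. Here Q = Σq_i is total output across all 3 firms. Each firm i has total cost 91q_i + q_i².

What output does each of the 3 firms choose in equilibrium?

12

A representative firm's profit is π_i = q_i(307 − 4Q) − 91q_i − q_i², with Q = q_i + Σ_{j≠i} q_j.
First-order condition: 216 − 10q_i − 4Σ_{j≠i} q_j = 0.
Imposing symmetry (q_j = q for all j) turns Σ_{j≠i} q_j into 2q, so 216 = 18q and q = 12.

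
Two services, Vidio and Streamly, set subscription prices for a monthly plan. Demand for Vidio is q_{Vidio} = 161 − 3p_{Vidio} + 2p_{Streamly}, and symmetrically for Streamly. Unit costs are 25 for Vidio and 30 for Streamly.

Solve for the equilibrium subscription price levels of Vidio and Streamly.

59.9375, 61.8125

Vidio's profit: π = (p_{Vidio} − 25)(161 − 3p_{Vidio} + 2p_{Streamly}).
∂π/∂p_{Vidio} = 236 − 6p_{Vidio} + 2p_{Streamly} = 0 ⇒ p_{Vidio} = 118/3 + (1/3)p_{Streamly}.
Similarly p_{Streamly} = 251/6 + (1/3)p_{Vidio}.
Plugging p_{Streamly} into Vidio's best response: p_{Vidio} = 118/3 + (1/3)(251/6 + (1/3)p_{Vidio}) ⇒ (8/9)p_{Vidio} = 959/18, so p_{Vidio} = 59.9375.
Then p_{Streamly} = 251/6 + (1/3)·59.9375 = 61.8125.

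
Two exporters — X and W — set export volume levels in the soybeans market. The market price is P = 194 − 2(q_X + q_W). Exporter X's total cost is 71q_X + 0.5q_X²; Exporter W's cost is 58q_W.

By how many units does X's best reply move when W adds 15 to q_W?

-6

Exporter X's profit: π = q_X(194 − 2(q_X + q_W)) − 71q_X − 0.5q_X².
∂π/∂q_X = 123 − 5q_X − 2q_W = 0, so q_X = 24.6 − 0.4q_W.
The reaction-function slope is −0.4, so a 15-unit rise in q_W moves q_X by −0.4 × 15 = −6. X's best response falls — the actions are strategic substitutes.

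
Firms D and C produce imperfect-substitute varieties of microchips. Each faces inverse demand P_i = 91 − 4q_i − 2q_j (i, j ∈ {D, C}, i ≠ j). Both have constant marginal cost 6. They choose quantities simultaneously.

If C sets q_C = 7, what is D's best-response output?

Firm D's profit: π = q_D(91 − 4q_D − 2q_C) − 6q_D.
∂π/∂q_D = 85 − 8q_D − 2q_C = 0 ⇒ q_D = 10.625 − 0.25q_C.
At q_C = 7: q_D = 10.625 − 0.25·7 = 8.875.

8.875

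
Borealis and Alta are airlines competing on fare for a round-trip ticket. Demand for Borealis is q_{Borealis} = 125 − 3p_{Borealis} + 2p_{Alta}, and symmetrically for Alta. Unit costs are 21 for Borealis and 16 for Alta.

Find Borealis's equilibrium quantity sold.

Borealis's profit: π = (p_{Borealis} − 21)(125 − 3p_{Borealis} + 2p_{Alta}).
∂π/∂p_{Borealis} = 188 − 6p_{Borealis} + 2p_{Alta} = 0 ⇒ p_{Borealis} = 94/3 + (1/3)p_{Alta}.
Similarly p_{Alta} = 173/6 + (1/3)p_{Borealis}.
Plugging p_{Alta} into Borealis's best response: p_{Borealis} = 94/3 + (1/3)(173/6 + (1/3)p_{Borealis}) ⇒ (8/9)p_{Borealis} = 737/18, so p_{Borealis} = 46.0625.
Then p_{Alta} = 173/6 + (1/3)·46.0625 = 44.1875.
q_{Borealis} = 125 − 3·46.0625 + 2·44.1875 = 75.1875.

75.1875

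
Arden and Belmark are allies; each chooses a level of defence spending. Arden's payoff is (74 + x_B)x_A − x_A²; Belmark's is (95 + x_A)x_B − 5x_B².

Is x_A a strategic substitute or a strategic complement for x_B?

strategic complements

Expanding Arden's payoff: 74x_A + x_Bx_A − x_A².
∂π/∂x_A = 74 + x_B − 2x_A = 0, so x_A = 37 + 0.5x_B.
The best-response slope dx_A/dx_B = 0.5 > 0: the reaction function is upward-sloping, so the choices are strategic complements.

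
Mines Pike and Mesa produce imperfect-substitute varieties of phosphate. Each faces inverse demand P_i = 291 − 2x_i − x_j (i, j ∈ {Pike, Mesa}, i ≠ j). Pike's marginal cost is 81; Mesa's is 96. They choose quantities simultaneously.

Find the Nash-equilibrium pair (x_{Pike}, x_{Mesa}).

43, 38

Mine Pike's profit: π = x_{Pike}(291 − 2x_{Pike} − x_{Mesa}) − 81x_{Pike}.
∂π/∂x_{Pike} = 210 − 4x_{Pike} − x_{Mesa} = 0 ⇒ x_{Pike} = 52.5 − 0.25x_{Mesa}.
Similarly x_{Mesa} = 48.75 − 0.25x_{Pike}.
Substituting the second reaction function into the first: x_{Pike} = 52.5 − 0.25(48.75 − 0.25x_{Pike}), which gives 0.9375x_{Pike} = 40.3125 ⇒ x_{Pike} = 43.
Then x_{Mesa} = 48.75 − 0.25·43 = 38.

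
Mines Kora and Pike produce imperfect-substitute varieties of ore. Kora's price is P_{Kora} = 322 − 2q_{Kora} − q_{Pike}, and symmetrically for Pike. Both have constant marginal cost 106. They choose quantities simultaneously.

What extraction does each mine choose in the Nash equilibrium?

43.2

Mine Kora's profit: π = q_{Kora}(322 − 2q_{Kora} − q_{Pike}) − 106q_{Kora}.
∂π/∂q_{Kora} = 216 − 4q_{Kora} − q_{Pike} = 0 ⇒ q_{Kora} = 54 − 0.25q_{Pike}.
The game is symmetric, so in equilibrium q_{Pike} = q_{Kora}: the reaction function gives 1.25q_{Kora} = 54, hence q_{Kora} = 43.2.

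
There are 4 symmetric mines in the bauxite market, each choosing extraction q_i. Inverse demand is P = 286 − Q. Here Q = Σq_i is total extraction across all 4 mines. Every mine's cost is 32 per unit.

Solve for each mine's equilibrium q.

A representative mine's profit is π_i = q_i(286 − Q) − 32q_i, with Q = q_i + Σ_{j≠i} q_j.
First-order condition: 254 − 2q_i − Σ_{j≠i} q_j = 0.
With identical mines, set every q_j = q: then 254 − 2q − 3q = 0, i.e. q = 254/5 = 50.8.

50.8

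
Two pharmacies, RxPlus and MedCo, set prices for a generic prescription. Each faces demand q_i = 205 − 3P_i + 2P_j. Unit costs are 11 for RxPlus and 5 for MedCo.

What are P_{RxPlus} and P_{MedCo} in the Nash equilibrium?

RxPlus's profit: π = (P_{RxPlus} − 11)(205 − 3P_{RxPlus} + 2P_{MedCo}).
∂π/∂P_{RxPlus} = 238 − 6P_{RxPlus} + 2P_{MedCo} = 0 ⇒ P_{RxPlus} = 119/3 + (1/3)P_{MedCo}.
Similarly P_{MedCo} = 110/3 + (1/3)P_{RxPlus}.
Substituting the second reaction function into the first: P_{RxPlus} = 119/3 + (1/3)(110/3 + (1/3)P_{RxPlus}), which gives (8/9)P_{RxPlus} = 467/9 ⇒ P_{RxPlus} = 58.375.
Then P_{MedCo} = 110/3 + (1/3)·58.375 = 56.125.

58.375, 56.125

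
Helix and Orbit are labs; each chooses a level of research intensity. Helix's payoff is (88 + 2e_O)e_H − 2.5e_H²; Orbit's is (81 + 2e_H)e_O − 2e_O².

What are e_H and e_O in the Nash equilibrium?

32.125, 36.3125

Expanding Helix's payoff: 88e_H + 2e_Oe_H − 2.5e_H².
∂π/∂e_H = 88 + 2e_O − 5e_H = 0, so e_H = 17.6 + 0.4e_O.
Likewise for Orbit: e_O = 20.25 + 0.5e_H.
Plugging e_O into Helix's best response: e_H = 17.6 + 0.4(20.25 + 0.5e_H) ⇒ 0.8e_H = 25.7, so e_H = 32.125.
Then e_O = 20.25 + 0.5·32.125 = 36.3125.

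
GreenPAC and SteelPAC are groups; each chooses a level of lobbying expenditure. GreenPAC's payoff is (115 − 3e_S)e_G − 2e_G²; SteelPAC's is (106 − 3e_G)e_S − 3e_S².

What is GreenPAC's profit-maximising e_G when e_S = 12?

Expanding GreenPAC's payoff: 115e_G − 3e_Se_G − 2e_G².
∂π/∂e_G = 115 − 3e_S − 4e_G = 0, so e_G = 28.75 − 0.75e_S.
At e_S = 12: e_G = 28.75 − 0.75·12 = 19.75.

19.75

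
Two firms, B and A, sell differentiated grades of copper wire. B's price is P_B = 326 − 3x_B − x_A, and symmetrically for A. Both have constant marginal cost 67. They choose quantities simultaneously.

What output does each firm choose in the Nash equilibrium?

Firm B's profit: π = x_B(326 − 3x_B − x_A) − 67x_B.
∂π/∂x_B = 259 − 6x_B − x_A = 0 ⇒ x_B = 259/6 − (1/6)x_A.
The game is symmetric, so in equilibrium x_A = x_B: the reaction function gives (7/6)x_B = 259/6, hence x_B = 37.

37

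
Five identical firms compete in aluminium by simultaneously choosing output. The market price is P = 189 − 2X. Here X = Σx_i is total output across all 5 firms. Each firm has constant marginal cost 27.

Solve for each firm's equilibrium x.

13.5

A representative firm's profit is π_i = x_i(189 − 2X) − 27x_i, with X = x_i + Σ_{j≠i} x_j.
First-order condition: 162 − 4x_i − 2Σ_{j≠i} x_j = 0.
With identical firms, set every x_j = x: then 162 − 4x − 8x = 0, i.e. x = 162/12 = 13.5.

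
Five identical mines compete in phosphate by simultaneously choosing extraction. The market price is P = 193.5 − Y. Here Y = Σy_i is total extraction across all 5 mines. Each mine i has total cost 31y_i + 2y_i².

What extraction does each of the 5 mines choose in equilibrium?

16.25

A representative mine's profit is π_i = y_i(193.5 − Y) − 31y_i − 2y_i², with Y = y_i + Σ_{j≠i} y_j.
First-order condition: 162.5 − 6y_i − Σ_{j≠i} y_j = 0.
With identical mines, set every y_j = y: then 162.5 − 6y − 4y = 0, i.e. y = 162.5/10 = 16.25.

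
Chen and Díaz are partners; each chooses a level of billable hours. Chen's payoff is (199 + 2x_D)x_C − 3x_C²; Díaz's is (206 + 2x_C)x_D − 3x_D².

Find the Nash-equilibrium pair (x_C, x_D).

Expanding Chen's payoff: 199x_C + 2x_Dx_C − 3x_C².
∂π/∂x_C = 199 + 2x_D − 6x_C = 0, so x_C = 199/6 + (1/3)x_D.
Likewise for Díaz: x_D = 103/3 + (1/3)x_C.
Plugging x_D into Chen's best response: x_C = 199/6 + (1/3)(103/3 + (1/3)x_C) ⇒ (8/9)x_C = 803/18, so x_C = 50.1875.
Then x_D = 103/3 + (1/3)·50.1875 = 51.0625.

50.1875, 51.0625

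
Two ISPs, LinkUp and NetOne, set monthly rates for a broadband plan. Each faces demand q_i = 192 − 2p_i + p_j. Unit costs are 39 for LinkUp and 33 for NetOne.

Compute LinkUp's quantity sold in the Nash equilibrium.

LinkUp's profit: π = (p_{LinkUp} − 39)(192 − 2p_{LinkUp} + p_{NetOne}).
∂π/∂p_{LinkUp} = 270 − 4p_{LinkUp} + p_{NetOne} = 0 ⇒ p_{LinkUp} = 67.5 + 0.25p_{NetOne}.
Similarly p_{NetOne} = 64.5 + 0.25p_{LinkUp}.
Substituting the second reaction function into the first: p_{LinkUp} = 67.5 + 0.25(64.5 + 0.25p_{LinkUp}), which gives 0.9375p_{LinkUp} = 83.625 ⇒ p_{LinkUp} = 89.2.
Then p_{NetOne} = 64.5 + 0.25·89.2 = 86.8.
q_{LinkUp} = 192 − 2·89.2 + 86.8 = 100.4.

100.4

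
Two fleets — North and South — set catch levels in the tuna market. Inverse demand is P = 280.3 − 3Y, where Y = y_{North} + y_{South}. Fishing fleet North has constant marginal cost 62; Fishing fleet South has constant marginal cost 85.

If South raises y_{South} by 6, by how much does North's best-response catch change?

Fishing fleet North's profit: π = y_{North}(280.3 − 3(y_{North} + y_{South})) − 62y_{North}.
∂π/∂y_{North} = 218.3 − 6y_{North} − 3y_{South} = 0, so y_{North} = 2183/60 − 0.5y_{South}.
The reaction-function slope is −0.5, so a 6-unit rise in y_{South} moves y_{North} by −0.5 × 6 = −3. North's best response falls — the actions are strategic substitutes.

-3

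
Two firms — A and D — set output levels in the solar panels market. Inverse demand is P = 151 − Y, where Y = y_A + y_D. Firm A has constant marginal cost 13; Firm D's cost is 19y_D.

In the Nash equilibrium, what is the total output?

Firm A's profit: π = y_A(151 − (y_A + y_D)) − 13y_A.
∂π/∂y_A = 138 − 2y_A − y_D = 0, so y_A = 69 − 0.5y_D.
By the same steps for D: y_D = 66 − 0.5y_A.
Plugging y_D into A's best response: y_A = 69 − 0.5(66 − 0.5y_A) ⇒ 0.75y_A = 36, so y_A = 48.
Then y_D = 66 − 0.5·48 = 42.
Total output: 48 + 42 = 90.

90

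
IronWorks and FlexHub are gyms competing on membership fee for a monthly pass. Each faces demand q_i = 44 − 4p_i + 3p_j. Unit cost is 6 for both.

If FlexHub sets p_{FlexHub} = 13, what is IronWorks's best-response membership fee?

IronWorks's profit: π = (p_{IronWorks} − 6)(44 − 4p_{IronWorks} + 3p_{FlexHub}).
∂π/∂p_{IronWorks} = 68 − 8p_{IronWorks} + 3p_{FlexHub} = 0 ⇒ p_{IronWorks} = 8.5 + 0.375p_{FlexHub}.
At p_{FlexHub} = 13: p_{IronWorks} = 8.5 + 0.375·13 = 13.375.

13.375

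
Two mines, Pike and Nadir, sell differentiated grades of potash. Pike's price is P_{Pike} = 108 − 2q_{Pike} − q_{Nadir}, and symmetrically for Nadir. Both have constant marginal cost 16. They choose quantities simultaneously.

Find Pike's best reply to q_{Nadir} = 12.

Mine Pike's profit: π = q_{Pike}(108 − 2q_{Pike} − q_{Nadir}) − 16q_{Pike}.
∂π/∂q_{Pike} = 92 − 4q_{Pike} − q_{Nadir} = 0 ⇒ q_{Pike} = 23 − 0.25q_{Nadir}.
At q_{Nadir} = 12: q_{Pike} = 23 − 0.25·12 = 20.

20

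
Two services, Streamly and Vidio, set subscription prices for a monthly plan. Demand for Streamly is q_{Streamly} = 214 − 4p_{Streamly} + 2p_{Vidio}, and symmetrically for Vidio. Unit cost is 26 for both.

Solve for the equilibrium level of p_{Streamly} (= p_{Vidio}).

53

Streamly's profit: π = (p_{Streamly} − 26)(214 − 4p_{Streamly} + 2p_{Vidio}).
∂π/∂p_{Streamly} = 318 − 8p_{Streamly} + 2p_{Vidio} = 0 ⇒ p_{Streamly} = 39.75 + 0.25p_{Vidio}.
The game is symmetric, so in equilibrium p_{Vidio} = p_{Streamly}: the reaction function gives 0.75p_{Streamly} = 39.75, hence p_{Streamly} = 53.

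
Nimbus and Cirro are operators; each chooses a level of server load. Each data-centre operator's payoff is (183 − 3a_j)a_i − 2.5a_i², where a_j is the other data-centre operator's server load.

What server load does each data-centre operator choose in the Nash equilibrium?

22.875

Nimbus's payoff is (183 − 3a_C)a_N − 2.5a_N².
∂π/∂a_N = 183 − 3a_C − 5a_N = 0, so a_N = 36.6 − 0.6a_C.
Setting a_N = a_C in the reaction function: a_N = 36.6 − 0.6a_N, so a_N = 36.6 / 1.6 = 22.875.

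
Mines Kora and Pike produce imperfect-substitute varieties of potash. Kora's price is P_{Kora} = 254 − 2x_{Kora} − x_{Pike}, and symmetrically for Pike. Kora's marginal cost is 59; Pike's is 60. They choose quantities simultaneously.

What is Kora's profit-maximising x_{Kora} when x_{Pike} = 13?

Mine Kora's profit: π = x_{Kora}(254 − 2x_{Kora} − x_{Pike}) − 59x_{Kora}.
∂π/∂x_{Kora} = 195 − 4x_{Kora} − x_{Pike} = 0 ⇒ x_{Kora} = 48.75 − 0.25x_{Pike}.
At x_{Pike} = 13: x_{Kora} = 48.75 − 0.25·13 = 45.5.

45.5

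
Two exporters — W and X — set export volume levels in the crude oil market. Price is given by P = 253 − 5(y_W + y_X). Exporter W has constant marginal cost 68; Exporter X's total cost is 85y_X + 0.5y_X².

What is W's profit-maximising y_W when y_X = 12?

12.5

Exporter W's profit: π = y_W(253 − 5(y_W + y_X)) − 68y_W.
∂π/∂y_W = 185 − 10y_W − 5y_X = 0, so y_W = 18.5 − 0.5y_X.
At y_X = 12: y_W = 18.5 − 0.5·12 = 12.5.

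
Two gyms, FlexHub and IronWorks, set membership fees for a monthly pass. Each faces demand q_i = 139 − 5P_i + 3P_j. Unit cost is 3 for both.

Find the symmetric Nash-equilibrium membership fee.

22

FlexHub's profit: π = (P_{FlexHub} − 3)(139 − 5P_{FlexHub} + 3P_{IronWorks}).
∂π/∂P_{FlexHub} = 154 − 10P_{FlexHub} + 3P_{IronWorks} = 0 ⇒ P_{FlexHub} = 15.4 + 0.3P_{IronWorks}.
By symmetry P_{IronWorks} = P_{FlexHub}; substituting into the reaction function, 0.7P_{FlexHub} = 15.4 and P_{FlexHub} = 22.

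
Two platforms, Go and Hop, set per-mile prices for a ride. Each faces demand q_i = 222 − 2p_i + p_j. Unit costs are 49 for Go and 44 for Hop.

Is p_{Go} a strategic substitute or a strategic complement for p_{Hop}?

Go's profit: π = (p_{Go} − 49)(222 − 2p_{Go} + p_{Hop}).
∂π/∂p_{Go} = 320 − 4p_{Go} + p_{Hop} = 0 ⇒ p_{Go} = 80 + 0.25p_{Hop}.
The best-response slope dp_{Go}/dp_{Hop} = 0.25 > 0: the reaction function is upward-sloping, so the choices are strategic complements.

strategic complements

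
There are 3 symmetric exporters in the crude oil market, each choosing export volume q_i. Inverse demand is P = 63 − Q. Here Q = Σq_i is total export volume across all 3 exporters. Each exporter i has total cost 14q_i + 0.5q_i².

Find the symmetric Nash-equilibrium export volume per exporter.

A representative exporter's profit is π_i = q_i(63 − Q) − 14q_i − 0.5q_i², with Q = q_i + Σ_{j≠i} q_j.
First-order condition: 49 − 3q_i − Σ_{j≠i} q_j = 0.
In a symmetric equilibrium every exporter chooses the same q, so Σ_{j≠i} q_j = 2q. The condition becomes 49 − 5q = 0, giving q = 49/5 = 9.8.

9.8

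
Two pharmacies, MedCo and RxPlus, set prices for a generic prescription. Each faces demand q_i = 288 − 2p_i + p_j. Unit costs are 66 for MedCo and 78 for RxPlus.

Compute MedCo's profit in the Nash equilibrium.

MedCo's profit: π = (p_{MedCo} − 66)(288 − 2p_{MedCo} + p_{RxPlus}).
∂π/∂p_{MedCo} = 420 − 4p_{MedCo} + p_{RxPlus} = 0 ⇒ p_{MedCo} = 105 + 0.25p_{RxPlus}.
Similarly p_{RxPlus} = 111 + 0.25p_{MedCo}.
Plugging p_{RxPlus} into MedCo's best response: p_{MedCo} = 105 + 0.25(111 + 0.25p_{MedCo}) ⇒ 0.9375p_{MedCo} = 132.75, so p_{MedCo} = 141.6.
Then p_{RxPlus} = 111 + 0.25·141.6 = 146.4.
q_{MedCo} = 288 − 2·141.6 + 146.4 = 151.2.
Profit = (141.6 − 66)·151.2 = 11430.72.

11430.72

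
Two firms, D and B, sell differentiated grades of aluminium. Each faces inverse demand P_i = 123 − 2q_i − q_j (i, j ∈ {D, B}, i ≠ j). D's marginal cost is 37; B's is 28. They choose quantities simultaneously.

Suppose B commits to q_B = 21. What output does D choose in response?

Firm D's profit: π = q_D(123 − 2q_D − q_B) − 37q_D.
∂π/∂q_D = 86 − 4q_D − q_B = 0 ⇒ q_D = 21.5 − 0.25q_B.
At q_B = 21: q_D = 21.5 − 0.25·21 = 16.25.

16.25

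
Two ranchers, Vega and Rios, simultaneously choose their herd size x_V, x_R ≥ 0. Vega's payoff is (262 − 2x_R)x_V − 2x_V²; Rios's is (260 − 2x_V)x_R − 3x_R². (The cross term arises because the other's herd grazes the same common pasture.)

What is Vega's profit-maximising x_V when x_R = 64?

33.5

Expanding Vega's payoff: 262x_V − 2x_Rx_V − 2x_V².
∂π/∂x_V = 262 − 2x_R − 4x_V = 0, so x_V = 65.5 − 0.5x_R.
At x_R = 64: x_V = 65.5 − 0.5·64 = 33.5.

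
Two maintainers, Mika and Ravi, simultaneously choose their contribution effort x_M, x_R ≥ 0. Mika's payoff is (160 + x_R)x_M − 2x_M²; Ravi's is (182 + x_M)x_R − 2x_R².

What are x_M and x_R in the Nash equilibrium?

54.8, 59.2

Expanding Mika's payoff: 160x_M + x_Rx_M − 2x_M².
∂π/∂x_M = 160 + x_R − 4x_M = 0, so x_M = 40 + 0.25x_R.
Likewise for Ravi: x_R = 45.5 + 0.25x_M.
Substituting the second reaction function into the first: x_M = 40 + 0.25(45.5 + 0.25x_M), which gives 0.9375x_M = 51.375 ⇒ x_M = 54.8.
Then x_R = 45.5 + 0.25·54.8 = 59.2.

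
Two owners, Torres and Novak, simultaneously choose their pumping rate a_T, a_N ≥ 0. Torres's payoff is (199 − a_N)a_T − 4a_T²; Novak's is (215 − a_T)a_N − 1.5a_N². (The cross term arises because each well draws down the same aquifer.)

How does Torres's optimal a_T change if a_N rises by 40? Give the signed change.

Expanding Torres's payoff: 199a_T − a_Na_T − 4a_T².
∂π/∂a_T = 199 − a_N − 8a_T = 0, so a_T = 24.875 − 0.125a_N.
The reaction-function slope is −0.125, so a 40-unit rise in a_N moves a_T by −0.125 × 40 = −5. Torres's best response falls — the actions are strategic substitutes.

-5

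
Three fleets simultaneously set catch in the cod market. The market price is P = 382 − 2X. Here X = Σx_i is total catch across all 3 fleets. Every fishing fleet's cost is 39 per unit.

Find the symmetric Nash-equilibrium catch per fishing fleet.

42.875

A representative fishing fleet's profit is π_i = x_i(382 − 2X) − 39x_i, with X = x_i + Σ_{j≠i} x_j.
First-order condition: 343 − 4x_i − 2Σ_{j≠i} x_j = 0.
With identical fishing fleets, set every x_j = x: then 343 − 4x − 4x = 0, i.e. x = 343/8 = 42.875.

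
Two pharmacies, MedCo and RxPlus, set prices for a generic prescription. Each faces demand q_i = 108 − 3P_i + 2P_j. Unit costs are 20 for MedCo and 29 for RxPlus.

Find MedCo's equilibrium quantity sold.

71.0625

MedCo's profit: π = (P_{MedCo} − 20)(108 − 3P_{MedCo} + 2P_{RxPlus}).
∂π/∂P_{MedCo} = 168 − 6P_{MedCo} + 2P_{RxPlus} = 0 ⇒ P_{MedCo} = 28 + (1/3)P_{RxPlus}.
Similarly P_{RxPlus} = 32.5 + (1/3)P_{MedCo}.
Solving the two reaction functions simultaneously: (1 − (1/3)(1/3))P_{MedCo} = 28 + (1/3)·32.5, so (8/9)P_{MedCo} = 233/6 and P_{MedCo} = 43.6875.
Then P_{RxPlus} = 32.5 + (1/3)·43.6875 = 47.0625.
q_{MedCo} = 108 − 3·43.6875 + 2·47.0625 = 71.0625.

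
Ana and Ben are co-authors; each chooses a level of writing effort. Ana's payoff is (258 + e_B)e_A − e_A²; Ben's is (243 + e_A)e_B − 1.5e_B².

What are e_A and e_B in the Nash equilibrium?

Expanding Ana's payoff: 258e_A + e_Be_A − e_A².
∂π/∂e_A = 258 + e_B − 2e_A = 0, so e_A = 129 + 0.5e_B.
Likewise for Ben: e_B = 81 + (1/3)e_A.
Solving the two reaction functions simultaneously: (1 − (0.5)(1/3))e_A = 129 + 0.5·81, so (5/6)e_A = 169.5 and e_A = 203.4.
Then e_B = 81 + (1/3)·203.4 = 148.8.

203.4, 148.8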